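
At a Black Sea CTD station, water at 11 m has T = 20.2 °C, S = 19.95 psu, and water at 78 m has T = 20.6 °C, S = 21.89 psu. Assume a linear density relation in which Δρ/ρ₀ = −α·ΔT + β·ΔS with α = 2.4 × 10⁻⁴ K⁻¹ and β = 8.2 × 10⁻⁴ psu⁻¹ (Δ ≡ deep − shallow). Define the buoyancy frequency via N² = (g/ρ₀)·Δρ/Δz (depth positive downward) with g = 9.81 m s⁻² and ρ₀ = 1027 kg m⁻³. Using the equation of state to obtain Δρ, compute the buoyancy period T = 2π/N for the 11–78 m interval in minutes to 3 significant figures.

ΔT = +0.4 K, ΔS = +1.94 psu (deep − shallow).
Δρ/ρ₀ = −αΔT + βΔS = -9.60 × 10⁻⁵ + 1.5908 × 10⁻³ = 1.4948 × 10⁻³, so Δρ ≈ 1.535 kg m⁻³.
N² = (g/ρ₀)·Δρ/Δz = g·(Δρ/ρ₀)/Δz = 9.81 × 1.4948 × 10⁻³ / 67 = 2.1887 × 10⁻⁴ s⁻².
N = √(2.1887 × 10⁻⁴) = 0.014794 rad s⁻¹ → T = 2π/N = 424.71 s = 7.0785 min ≈ 7.08 min.

7.08 min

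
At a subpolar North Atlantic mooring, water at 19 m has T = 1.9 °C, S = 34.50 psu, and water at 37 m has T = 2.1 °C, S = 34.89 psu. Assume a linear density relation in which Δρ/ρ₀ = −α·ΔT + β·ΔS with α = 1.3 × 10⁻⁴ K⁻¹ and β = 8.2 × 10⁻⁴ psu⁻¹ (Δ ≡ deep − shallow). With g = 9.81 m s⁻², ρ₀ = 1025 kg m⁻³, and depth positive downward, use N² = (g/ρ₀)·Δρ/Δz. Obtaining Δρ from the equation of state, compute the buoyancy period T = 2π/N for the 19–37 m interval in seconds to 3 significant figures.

497 s

ΔT = +0.2 K, ΔS = +0.39 psu (deep − shallow).
Δρ/ρ₀ = −αΔT + βΔS = -2.60 × 10⁻⁵ + 3.198 × 10⁻⁴ = 2.938 × 10⁻⁴, so Δρ ≈ 0.3011 kg m⁻³.
N² = (g/ρ₀)·Δρ/Δz = g·(Δρ/ρ₀)/Δz = 9.81 × 2.938 × 10⁻⁴ / 18 = 1.6012 × 10⁻⁴ s⁻².
N = √(1.6012 × 10⁻⁴) = 0.012654 rad s⁻¹ → T = 2π/N = 496.54 s ≈ 497 s.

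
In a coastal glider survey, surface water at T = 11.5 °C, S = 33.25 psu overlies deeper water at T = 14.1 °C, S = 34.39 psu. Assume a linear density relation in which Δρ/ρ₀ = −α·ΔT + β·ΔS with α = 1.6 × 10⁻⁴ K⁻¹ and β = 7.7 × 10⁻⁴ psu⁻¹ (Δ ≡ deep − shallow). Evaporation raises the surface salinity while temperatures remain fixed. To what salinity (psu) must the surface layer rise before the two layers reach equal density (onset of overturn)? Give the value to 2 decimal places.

Neutral buoyancy requires −α(T_deep − T_surf) + β(S_deep − S_surf′) = 0.
S_surf′ = S_deep − (α/β)·ΔT = 34.39 − (1.6 × 10⁻⁴/7.7 × 10⁻⁴)·(+2.6) = 33.8497 psu.
Increase required: 33.8497 − 33.25 = 0.5997 psu.

33.85 psu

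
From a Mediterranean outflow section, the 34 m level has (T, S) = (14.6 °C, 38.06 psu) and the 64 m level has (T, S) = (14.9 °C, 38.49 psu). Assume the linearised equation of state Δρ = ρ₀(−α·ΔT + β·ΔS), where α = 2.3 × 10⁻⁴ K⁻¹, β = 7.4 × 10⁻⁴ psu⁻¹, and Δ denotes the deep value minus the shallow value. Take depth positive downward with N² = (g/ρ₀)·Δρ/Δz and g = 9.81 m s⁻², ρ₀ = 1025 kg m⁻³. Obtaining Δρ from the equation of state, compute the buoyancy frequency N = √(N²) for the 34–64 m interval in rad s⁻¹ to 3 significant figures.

9.03 × 10⁻³ rad s⁻¹

ΔT = +0.3 K, ΔS = +0.43 psu (deep − shallow).
Δρ/ρ₀ = −αΔT + βΔS = -6.90 × 10⁻⁵ + 3.182 × 10⁻⁴ = 2.492 × 10⁻⁴, so Δρ ≈ 0.2554 kg m⁻³.
N² = (g/ρ₀)·Δρ/Δz = g·(Δρ/ρ₀)/Δz = 9.81 × 2.492 × 10⁻⁴ / 30 = 8.1488 × 10⁻⁵ s⁻².
N = √(8.1488 × 10⁻⁵) = 9.0271 × 10⁻³ rad s⁻¹ ≈ 9.03 × 10⁻³ rad s⁻¹.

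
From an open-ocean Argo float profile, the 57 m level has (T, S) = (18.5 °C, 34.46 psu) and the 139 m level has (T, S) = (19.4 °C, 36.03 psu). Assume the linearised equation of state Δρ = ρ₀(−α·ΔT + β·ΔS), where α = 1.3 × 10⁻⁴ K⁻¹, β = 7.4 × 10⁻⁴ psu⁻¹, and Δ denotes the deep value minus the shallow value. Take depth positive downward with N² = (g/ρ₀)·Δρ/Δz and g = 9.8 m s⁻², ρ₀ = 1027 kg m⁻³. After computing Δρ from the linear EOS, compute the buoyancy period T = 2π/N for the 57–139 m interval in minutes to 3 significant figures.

9.37 min

ΔT = +0.9 K, ΔS = +1.57 psu (deep − shallow).
Δρ/ρ₀ = −αΔT + βΔS = -1.17 × 10⁻⁴ + 1.1618 × 10⁻³ = 1.0448 × 10⁻³, so Δρ ≈ 1.073 kg m⁻³.
N² = (g/ρ₀)·Δρ/Δz = g·(Δρ/ρ₀)/Δz = 9.8 × 1.0448 × 10⁻³ / 82 = 1.2487 × 10⁻⁴ s⁻².
N = √(1.2487 × 10⁻⁴) = 0.011175 rad s⁻¹ → T = 2π/N = 562.25 s = 9.3708 min ≈ 9.37 min.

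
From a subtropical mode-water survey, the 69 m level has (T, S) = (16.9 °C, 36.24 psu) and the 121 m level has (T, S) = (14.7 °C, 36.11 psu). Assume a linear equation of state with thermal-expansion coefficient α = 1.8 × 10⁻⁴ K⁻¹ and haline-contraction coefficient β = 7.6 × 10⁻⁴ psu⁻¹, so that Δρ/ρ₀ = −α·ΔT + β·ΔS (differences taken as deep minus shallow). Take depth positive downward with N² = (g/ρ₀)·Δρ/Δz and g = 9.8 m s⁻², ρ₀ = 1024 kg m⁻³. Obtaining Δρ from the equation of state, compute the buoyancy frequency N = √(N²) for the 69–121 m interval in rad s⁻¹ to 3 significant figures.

ΔT = -2.2 K, ΔS = -0.13 psu (deep − shallow).
Δρ/ρ₀ = −αΔT + βΔS = 3.96 × 10⁻⁴ − 9.88 × 10⁻⁵ = 2.972 × 10⁻⁴, so Δρ ≈ 0.3043 kg m⁻³.
N² = (g/ρ₀)·Δρ/Δz = g·(Δρ/ρ₀)/Δz = 9.8 × 2.972 × 10⁻⁴ / 52 = 5.6011 × 10⁻⁵ s⁻².
N = √(5.6011 × 10⁻⁵) = 7.4840 × 10⁻³ rad s⁻¹ ≈ 7.48 × 10⁻³ rad s⁻¹.

7.48 × 10⁻³ rad s⁻¹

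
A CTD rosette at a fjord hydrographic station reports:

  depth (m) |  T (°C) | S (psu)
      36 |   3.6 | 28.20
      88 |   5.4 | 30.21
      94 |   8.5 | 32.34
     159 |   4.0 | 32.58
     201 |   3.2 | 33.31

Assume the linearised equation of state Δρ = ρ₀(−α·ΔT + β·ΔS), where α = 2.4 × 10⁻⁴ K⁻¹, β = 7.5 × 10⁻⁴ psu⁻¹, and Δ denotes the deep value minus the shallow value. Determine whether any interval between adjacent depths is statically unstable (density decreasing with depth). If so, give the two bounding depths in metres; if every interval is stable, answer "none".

none

Evaluate Δρ/ρ₀ = −αΔT + βΔS across each adjacent pair:
  36–88 m: −αΔT+βΔS = −(2.4 × 10⁻⁴)(+1.8)+(7.5 × 10⁻⁴)(+2.01) = 1.1 × 10⁻³ → stable
  88–94 m: −αΔT+βΔS = −(2.4 × 10⁻⁴)(+3.1)+(7.5 × 10⁻⁴)(+2.13) = 8.5 × 10⁻⁴ → stable
  94–159 m: −αΔT+βΔS = −(2.4 × 10⁻⁴)(-4.5)+(7.5 × 10⁻⁴)(+0.24) = 1.3 × 10⁻³ → stable
  159–201 m: −αΔT+βΔS = −(2.4 × 10⁻⁴)(-0.8)+(7.5 × 10⁻⁴)(+0.73) = 7.4 × 10⁻⁴ → stable
Every interval has Δρ > 0: the column is stably stratified throughout.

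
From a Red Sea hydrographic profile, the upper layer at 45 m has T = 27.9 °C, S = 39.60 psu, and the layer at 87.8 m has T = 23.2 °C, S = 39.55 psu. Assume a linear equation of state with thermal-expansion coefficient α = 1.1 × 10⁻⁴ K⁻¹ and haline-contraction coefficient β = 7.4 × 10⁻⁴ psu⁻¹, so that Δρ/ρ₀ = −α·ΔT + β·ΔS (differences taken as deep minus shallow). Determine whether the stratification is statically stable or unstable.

ΔT = 23.2 − 27.9 = -4.7 K and ΔS = 39.55 − 39.60 = -0.05 psu (deep − shallow).
−αΔT = 5.17 × 10⁻⁴; βΔS = -3.70 × 10⁻⁵; sum Δρ/ρ₀ = 4.80 × 10⁻⁴.
Δρ/ρ₀ > 0, so Δρ > 0: deeper water is denser → statically stable.

stable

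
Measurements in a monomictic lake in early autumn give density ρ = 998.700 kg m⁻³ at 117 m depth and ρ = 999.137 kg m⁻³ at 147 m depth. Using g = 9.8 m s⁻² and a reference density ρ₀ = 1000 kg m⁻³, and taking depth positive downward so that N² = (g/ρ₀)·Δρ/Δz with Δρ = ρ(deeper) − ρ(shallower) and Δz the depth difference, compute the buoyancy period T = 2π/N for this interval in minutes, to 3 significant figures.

8.76 min

Δρ = 999.137 − 998.700 = 0.437 kg m⁻³ over Δz = 147 − 117 = 30 m.
N² = (9.8/1000) × (0.437/30) = 1.4275 × 10⁻⁴ s⁻².
N = √(1.4275 × 10⁻⁴) = 0.011948 rad s⁻¹, so T = 2π/N = 525.88 s = 8.7647 min ≈ 8.76 min.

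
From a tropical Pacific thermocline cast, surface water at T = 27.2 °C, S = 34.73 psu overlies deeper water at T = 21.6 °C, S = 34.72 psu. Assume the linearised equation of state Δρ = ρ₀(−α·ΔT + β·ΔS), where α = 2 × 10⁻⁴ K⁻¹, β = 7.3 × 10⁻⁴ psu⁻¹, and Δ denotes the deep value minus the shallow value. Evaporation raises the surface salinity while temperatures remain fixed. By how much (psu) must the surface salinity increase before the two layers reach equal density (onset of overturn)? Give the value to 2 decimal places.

Neutral buoyancy requires −α(T_deep − T_surf) + β(S_deep − S_surf′) = 0.
S_surf′ = S_deep − (α/β)·ΔT = 34.72 − (2 × 10⁻⁴/7.3 × 10⁻⁴)·(-5.6) = 36.2542 psu.
Increase required: 36.2542 − 34.73 = 1.5242 psu.

1.52 psu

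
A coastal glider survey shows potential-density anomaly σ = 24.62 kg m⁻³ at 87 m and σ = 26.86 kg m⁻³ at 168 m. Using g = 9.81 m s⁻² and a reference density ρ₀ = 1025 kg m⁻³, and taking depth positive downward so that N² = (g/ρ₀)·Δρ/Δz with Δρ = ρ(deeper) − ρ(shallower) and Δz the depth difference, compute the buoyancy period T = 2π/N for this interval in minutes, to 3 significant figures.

6.44 min

Δρ = 1026.86 − 1024.62 = 2.24 kg m⁻³ over Δz = 168 − 87 = 81 m.
N² = (9.81/1025) × (2.24/81) = 2.6467 × 10⁻⁴ s⁻².
N = √(2.6467 × 10⁻⁴) = 0.016269 rad s⁻¹, so T = 2π/N = 386.21 s = 6.4368 min ≈ 6.44 min.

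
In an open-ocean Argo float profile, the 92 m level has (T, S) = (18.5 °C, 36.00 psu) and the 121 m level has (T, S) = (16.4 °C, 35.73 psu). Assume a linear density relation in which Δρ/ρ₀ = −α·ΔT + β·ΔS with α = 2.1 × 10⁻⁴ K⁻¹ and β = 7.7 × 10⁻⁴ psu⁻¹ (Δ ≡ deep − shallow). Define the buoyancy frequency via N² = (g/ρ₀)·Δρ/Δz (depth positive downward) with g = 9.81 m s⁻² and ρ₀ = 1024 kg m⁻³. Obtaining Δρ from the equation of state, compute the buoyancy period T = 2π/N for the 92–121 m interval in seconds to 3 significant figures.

708 s

ΔT = -2.1 K, ΔS = -0.27 psu (deep − shallow).
Δρ/ρ₀ = −αΔT + βΔS = 4.41 × 10⁻⁴ − 2.079 × 10⁻⁴ = 2.331 × 10⁻⁴, so Δρ ≈ 0.2387 kg m⁻³.
N² = (g/ρ₀)·Δρ/Δz = g·(Δρ/ρ₀)/Δz = 9.81 × 2.331 × 10⁻⁴ / 29 = 7.8852 × 10⁻⁵ s⁻².
N = √(7.8852 × 10⁻⁵) = 8.8799 × 10⁻³ rad s⁻¹ → T = 2π/N = 707.57 s ≈ 708 s.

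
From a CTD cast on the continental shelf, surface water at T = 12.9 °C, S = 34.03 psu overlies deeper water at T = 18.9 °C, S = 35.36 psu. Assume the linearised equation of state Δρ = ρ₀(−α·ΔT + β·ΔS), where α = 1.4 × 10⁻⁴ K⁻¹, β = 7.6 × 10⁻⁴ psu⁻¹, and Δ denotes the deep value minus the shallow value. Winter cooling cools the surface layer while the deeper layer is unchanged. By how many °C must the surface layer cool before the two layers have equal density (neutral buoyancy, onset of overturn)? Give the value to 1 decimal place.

Neutral buoyancy requires Δρ = 0, i.e. −α(T_deep − T_surf′) + β(S_deep − S_surf) = 0.
T_surf′ = T_deep − (β/α)·ΔS = 18.9 − (7.6 × 10⁻⁴/1.4 × 10⁻⁴)·(+1.33) = 11.680 °C.
Cooling required: 12.9 − (11.680) = 1.220 °C.

1.2 °C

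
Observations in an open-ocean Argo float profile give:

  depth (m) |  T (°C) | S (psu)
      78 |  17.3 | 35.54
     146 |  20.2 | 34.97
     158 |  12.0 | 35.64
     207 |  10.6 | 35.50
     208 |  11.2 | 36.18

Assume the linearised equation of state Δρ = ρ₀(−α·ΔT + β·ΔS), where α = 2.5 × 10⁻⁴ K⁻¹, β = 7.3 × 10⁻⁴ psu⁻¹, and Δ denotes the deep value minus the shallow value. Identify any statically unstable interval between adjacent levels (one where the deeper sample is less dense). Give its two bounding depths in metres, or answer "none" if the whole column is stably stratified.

Evaluate Δρ/ρ₀ = −αΔT + βΔS across each adjacent pair:
  78–146 m: −αΔT+βΔS = −(2.5 × 10⁻⁴)(+2.9)+(7.3 × 10⁻⁴)(-0.57) = -1.1 × 10⁻³ → UNSTABLE
  146–158 m: −αΔT+βΔS = −(2.5 × 10⁻⁴)(-8.2)+(7.3 × 10⁻⁴)(+0.67) = 2.5 × 10⁻³ → stable
  158–207 m: −αΔT+βΔS = −(2.5 × 10⁻⁴)(-1.4)+(7.3 × 10⁻⁴)(-0.14) = 2.5 × 10⁻⁴ → stable
  207–208 m: −αΔT+βΔS = −(2.5 × 10⁻⁴)(+0.6)+(7.3 × 10⁻⁴)(+0.68) = 3.5 × 10⁻⁴ → stable
The 78–146 m interval has Δρ < 0: lighter water underlies denser water.

78–146 m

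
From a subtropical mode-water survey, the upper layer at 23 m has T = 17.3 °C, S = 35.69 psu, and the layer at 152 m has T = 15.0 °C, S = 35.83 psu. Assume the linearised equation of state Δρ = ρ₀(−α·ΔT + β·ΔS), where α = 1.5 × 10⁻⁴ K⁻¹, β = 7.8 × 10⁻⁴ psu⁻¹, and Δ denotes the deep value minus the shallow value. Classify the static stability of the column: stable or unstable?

stable

ΔT = 15.0 − 17.3 = -2.3 K and ΔS = 35.83 − 35.69 = +0.14 psu (deep − shallow).
−αΔT = 3.45 × 10⁻⁴; βΔS = 1.092 × 10⁻⁴; sum Δρ/ρ₀ = 4.542 × 10⁻⁴.
Δρ/ρ₀ > 0, so Δρ > 0: deeper water is denser → statically stable.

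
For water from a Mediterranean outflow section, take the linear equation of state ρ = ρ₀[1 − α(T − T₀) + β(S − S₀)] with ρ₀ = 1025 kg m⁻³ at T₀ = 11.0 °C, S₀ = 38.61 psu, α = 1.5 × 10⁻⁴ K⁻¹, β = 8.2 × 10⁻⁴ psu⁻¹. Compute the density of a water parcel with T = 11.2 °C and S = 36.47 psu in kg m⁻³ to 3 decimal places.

T − T₀ = +0.2 K, S − S₀ = -2.14 psu.
Bracket = 1 − α·(+0.2) + β·(-2.14) = 1 + (-1.7848 × 10⁻³) = 0.9982152.
ρ = 1025 × 0.9982152 = 1023.171 kg m⁻³.

1023.171 kg m⁻³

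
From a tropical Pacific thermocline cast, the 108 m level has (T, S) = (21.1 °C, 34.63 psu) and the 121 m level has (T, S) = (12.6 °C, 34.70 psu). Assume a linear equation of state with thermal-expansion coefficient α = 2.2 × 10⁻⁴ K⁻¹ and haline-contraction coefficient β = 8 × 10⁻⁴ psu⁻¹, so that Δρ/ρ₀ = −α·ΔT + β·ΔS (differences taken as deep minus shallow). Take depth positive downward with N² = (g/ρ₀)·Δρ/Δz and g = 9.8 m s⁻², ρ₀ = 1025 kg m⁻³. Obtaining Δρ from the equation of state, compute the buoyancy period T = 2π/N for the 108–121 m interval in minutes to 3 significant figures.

ΔT = -8.5 K, ΔS = +0.07 psu (deep − shallow).
Δρ/ρ₀ = −αΔT + βΔS = 1.87 × 10⁻³ + 5.60 × 10⁻⁵ = 1.926 × 10⁻³, so Δρ ≈ 1.974 kg m⁻³.
N² = (g/ρ₀)·Δρ/Δz = g·(Δρ/ρ₀)/Δz = 9.8 × 1.926 × 10⁻³ / 13 = 1.4519 × 10⁻³ s⁻².
N = √(1.4519 × 10⁻³) = 0.038104 rad s⁻¹ → T = 2π/N = 164.90 s = 2.7483 min ≈ 2.75 min.

2.75 min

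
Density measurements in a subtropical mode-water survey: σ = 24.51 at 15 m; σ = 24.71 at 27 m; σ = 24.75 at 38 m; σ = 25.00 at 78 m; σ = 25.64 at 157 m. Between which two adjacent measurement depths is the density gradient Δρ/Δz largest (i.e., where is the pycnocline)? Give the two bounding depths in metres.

Compute the density gradient over each adjacent pair:
  15–27 m: Δρ/Δz = 0.20/12 = 0.017 kg m⁻⁴
  27–38 m: Δρ/Δz = 0.04/11 = 3.6 × 10⁻³ kg m⁻⁴
  38–78 m: Δρ/Δz = 0.25/40 = 6.3 × 10⁻³ kg m⁻⁴
  78–157 m: Δρ/Δz = 0.64/79 = 8.1 × 10⁻³ kg m⁻⁴
The largest gradient is in the 15–27 m interval — the pycnocline.

15–27 m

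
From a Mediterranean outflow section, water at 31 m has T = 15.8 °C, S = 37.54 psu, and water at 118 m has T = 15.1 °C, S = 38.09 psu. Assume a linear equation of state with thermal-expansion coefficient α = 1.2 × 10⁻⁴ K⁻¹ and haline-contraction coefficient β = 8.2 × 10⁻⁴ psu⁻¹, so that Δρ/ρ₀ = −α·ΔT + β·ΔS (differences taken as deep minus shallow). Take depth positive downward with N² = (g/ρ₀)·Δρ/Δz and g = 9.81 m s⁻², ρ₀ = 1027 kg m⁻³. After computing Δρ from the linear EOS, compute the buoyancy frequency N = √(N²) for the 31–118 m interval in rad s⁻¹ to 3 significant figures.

7.77 × 10⁻³ rad s⁻¹

ΔT = -0.7 K, ΔS = +0.55 psu (deep − shallow).
Δρ/ρ₀ = −αΔT + βΔS = 8.40 × 10⁻⁵ + 4.51 × 10⁻⁴ = 5.35 × 10⁻⁴, so Δρ ≈ 0.5494 kg m⁻³.
N² = (g/ρ₀)·Δρ/Δz = g·(Δρ/ρ₀)/Δz = 9.81 × 5.35 × 10⁻⁴ / 87 = 6.0326 × 10⁻⁵ s⁻².
N = √(6.0326 × 10⁻⁵) = 7.7670 × 10⁻³ rad s⁻¹ ≈ 7.77 × 10⁻³ rad s⁻¹.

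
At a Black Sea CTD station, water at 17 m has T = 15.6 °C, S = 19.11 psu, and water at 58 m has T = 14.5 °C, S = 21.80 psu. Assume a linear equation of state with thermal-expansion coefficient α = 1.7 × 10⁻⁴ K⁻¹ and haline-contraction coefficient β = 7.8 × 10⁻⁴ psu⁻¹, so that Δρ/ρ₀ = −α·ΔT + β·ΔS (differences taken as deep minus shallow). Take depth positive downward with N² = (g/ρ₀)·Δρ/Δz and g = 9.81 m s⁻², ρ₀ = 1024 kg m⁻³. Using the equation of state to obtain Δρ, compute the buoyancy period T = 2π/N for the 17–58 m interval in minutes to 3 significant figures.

4.48 min

ΔT = -1.1 K, ΔS = +2.69 psu (deep − shallow).
Δρ/ρ₀ = −αΔT + βΔS = 1.87 × 10⁻⁴ + 2.0982 × 10⁻³ = 2.2852 × 10⁻³, so Δρ ≈ 2.340 kg m⁻³.
N² = (g/ρ₀)·Δρ/Δz = g·(Δρ/ρ₀)/Δz = 9.81 × 2.2852 × 10⁻³ / 41 = 5.4678 × 10⁻⁴ s⁻².
N = √(5.4678 × 10⁻⁴) = 0.023383 rad s⁻¹ → T = 2π/N = 268.71 s = 4.4785 min ≈ 4.48 min.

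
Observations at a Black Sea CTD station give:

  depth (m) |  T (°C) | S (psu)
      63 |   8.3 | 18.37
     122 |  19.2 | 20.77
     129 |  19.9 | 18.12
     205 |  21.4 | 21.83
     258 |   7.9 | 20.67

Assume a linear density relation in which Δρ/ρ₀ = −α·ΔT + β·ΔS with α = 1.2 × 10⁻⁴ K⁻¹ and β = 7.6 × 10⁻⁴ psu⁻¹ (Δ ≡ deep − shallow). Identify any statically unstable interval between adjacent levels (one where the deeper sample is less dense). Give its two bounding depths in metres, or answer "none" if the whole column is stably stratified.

122–129 m

Evaluate Δρ/ρ₀ = −αΔT + βΔS across each adjacent pair:
  63–122 m: −αΔT+βΔS = −(1.2 × 10⁻⁴)(+10.9)+(7.6 × 10⁻⁴)(+2.40) = 5.2 × 10⁻⁴ → stable
  122–129 m: −αΔT+βΔS = −(1.2 × 10⁻⁴)(+0.7)+(7.6 × 10⁻⁴)(-2.65) = -2.1 × 10⁻³ → UNSTABLE
  129–205 m: −αΔT+βΔS = −(1.2 × 10⁻⁴)(+1.5)+(7.6 × 10⁻⁴)(+3.71) = 2.6 × 10⁻³ → stable
  205–258 m: −αΔT+βΔS = −(1.2 × 10⁻⁴)(-13.5)+(7.6 × 10⁻⁴)(-1.16) = 7.4 × 10⁻⁴ → stable
The 122–129 m interval has Δρ < 0: lighter water underlies denser water.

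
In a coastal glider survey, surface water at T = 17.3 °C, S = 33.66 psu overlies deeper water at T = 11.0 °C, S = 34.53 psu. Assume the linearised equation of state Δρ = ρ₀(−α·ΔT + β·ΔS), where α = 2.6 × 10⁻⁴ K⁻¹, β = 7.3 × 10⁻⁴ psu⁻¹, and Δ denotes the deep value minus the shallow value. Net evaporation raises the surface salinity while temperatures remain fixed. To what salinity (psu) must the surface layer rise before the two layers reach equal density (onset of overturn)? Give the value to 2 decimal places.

36.77 psu

Neutral buoyancy requires −α(T_deep − T_surf) + β(S_deep − S_surf′) = 0.
S_surf′ = S_deep − (α/β)·ΔT = 34.53 − (2.6 × 10⁻⁴/7.3 × 10⁻⁴)·(-6.3) = 36.7738 psu.
Increase required: 36.7738 − 33.66 = 3.1138 psu.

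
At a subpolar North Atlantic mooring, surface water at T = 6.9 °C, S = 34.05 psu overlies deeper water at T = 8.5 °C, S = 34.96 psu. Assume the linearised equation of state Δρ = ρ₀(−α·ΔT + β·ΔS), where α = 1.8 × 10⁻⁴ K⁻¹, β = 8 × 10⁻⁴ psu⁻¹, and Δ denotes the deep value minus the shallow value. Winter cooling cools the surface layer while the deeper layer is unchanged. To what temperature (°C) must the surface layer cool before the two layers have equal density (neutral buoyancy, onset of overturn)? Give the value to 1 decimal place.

4.5 °C

Neutral buoyancy requires Δρ = 0, i.e. −α(T_deep − T_surf′) + β(S_deep − S_surf) = 0.
T_surf′ = T_deep − (β/α)·ΔS = 8.5 − (8 × 10⁻⁴/1.8 × 10⁻⁴)·(+0.91) = 4.456 °C.
Cooling required: 6.9 − (4.456) = 2.444 °C.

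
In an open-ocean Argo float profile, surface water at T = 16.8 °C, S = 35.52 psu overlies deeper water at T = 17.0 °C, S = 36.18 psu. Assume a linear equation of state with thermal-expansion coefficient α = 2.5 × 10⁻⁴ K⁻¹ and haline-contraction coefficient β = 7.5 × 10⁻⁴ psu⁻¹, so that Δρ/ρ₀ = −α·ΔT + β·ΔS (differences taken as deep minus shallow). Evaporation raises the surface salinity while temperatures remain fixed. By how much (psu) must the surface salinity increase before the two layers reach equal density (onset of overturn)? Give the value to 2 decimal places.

Neutral buoyancy requires −α(T_deep − T_surf) + β(S_deep − S_surf′) = 0.
S_surf′ = S_deep − (α/β)·ΔT = 36.18 − (2.5 × 10⁻⁴/7.5 × 10⁻⁴)·(+0.2) = 36.1133 psu.
Increase required: 36.1133 − 35.52 = 0.5933 psu.

0.59 psu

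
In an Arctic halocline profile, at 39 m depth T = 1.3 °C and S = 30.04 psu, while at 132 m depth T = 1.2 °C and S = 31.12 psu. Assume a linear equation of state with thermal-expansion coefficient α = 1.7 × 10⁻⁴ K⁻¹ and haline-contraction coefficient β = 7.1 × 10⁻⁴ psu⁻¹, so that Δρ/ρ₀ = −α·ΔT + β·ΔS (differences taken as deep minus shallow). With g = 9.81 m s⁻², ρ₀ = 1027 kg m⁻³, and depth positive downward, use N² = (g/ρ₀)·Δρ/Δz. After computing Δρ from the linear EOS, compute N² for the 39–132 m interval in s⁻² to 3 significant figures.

ΔT = -0.1 K, ΔS = +1.08 psu (deep − shallow).
Δρ/ρ₀ = −αΔT + βΔS = 1.70 × 10⁻⁵ + 7.668 × 10⁻⁴ = 7.838 × 10⁻⁴, so Δρ ≈ 0.8050 kg m⁻³.
N² = (g/ρ₀)·Δρ/Δz = g·(Δρ/ρ₀)/Δz = 9.81 × 7.838 × 10⁻⁴ / 93 = 8.2678 × 10⁻⁵ s⁻² ≈ 8.27 × 10⁻⁵ s⁻².

8.27 × 10⁻⁵ s⁻²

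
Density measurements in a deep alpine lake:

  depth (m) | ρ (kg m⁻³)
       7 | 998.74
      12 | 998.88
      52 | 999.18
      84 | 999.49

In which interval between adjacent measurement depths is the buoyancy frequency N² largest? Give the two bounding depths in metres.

Compute the density gradient over each adjacent pair:
  7–12 m: Δρ/Δz = 0.14/5 = 0.028 kg m⁻⁴
  12–52 m: Δρ/Δz = 0.30/40 = 7.5 × 10⁻³ kg m⁻⁴
  52–84 m: Δρ/Δz = 0.31/32 = 9.7 × 10⁻³ kg m⁻⁴
The largest gradient is in the 7–12 m interval — the pycnocline.

7–12 m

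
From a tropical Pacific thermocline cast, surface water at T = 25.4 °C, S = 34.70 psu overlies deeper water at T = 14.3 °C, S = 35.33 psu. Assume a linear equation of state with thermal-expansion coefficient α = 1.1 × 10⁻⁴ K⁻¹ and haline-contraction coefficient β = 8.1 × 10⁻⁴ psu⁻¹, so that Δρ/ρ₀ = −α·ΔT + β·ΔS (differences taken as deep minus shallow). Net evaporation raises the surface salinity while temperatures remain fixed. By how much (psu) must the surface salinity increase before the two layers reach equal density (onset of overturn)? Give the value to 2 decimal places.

2.14 psu

Neutral buoyancy requires −α(T_deep − T_surf) + β(S_deep − S_surf′) = 0.
S_surf′ = S_deep − (α/β)·ΔT = 35.33 − (1.1 × 10⁻⁴/8.1 × 10⁻⁴)·(-11.1) = 36.8374 psu.
Increase required: 36.8374 − 34.70 = 2.1374 psu.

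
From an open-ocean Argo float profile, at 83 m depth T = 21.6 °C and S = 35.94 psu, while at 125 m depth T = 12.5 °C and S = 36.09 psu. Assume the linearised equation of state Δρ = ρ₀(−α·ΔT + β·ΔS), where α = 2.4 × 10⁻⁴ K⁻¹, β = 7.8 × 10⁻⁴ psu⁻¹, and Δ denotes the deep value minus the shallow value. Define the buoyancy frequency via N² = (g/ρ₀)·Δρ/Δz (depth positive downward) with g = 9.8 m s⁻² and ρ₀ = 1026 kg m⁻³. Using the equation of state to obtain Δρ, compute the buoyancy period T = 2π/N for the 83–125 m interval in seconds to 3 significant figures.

271 s

ΔT = -9.1 K, ΔS = +0.15 psu (deep − shallow).
Δρ/ρ₀ = −αΔT + βΔS = 2.184 × 10⁻³ + 1.17 × 10⁻⁴ = 2.301 × 10⁻³, so Δρ ≈ 2.361 kg m⁻³.
N² = (g/ρ₀)·Δρ/Δz = g·(Δρ/ρ₀)/Δz = 9.8 × 2.301 × 10⁻³ / 42 = 5.3690 × 10⁻⁴ s⁻².
N = √(5.3690 × 10⁻⁴) = 0.023171 rad s⁻¹ → T = 2π/N = 271.17 s ≈ 271 s.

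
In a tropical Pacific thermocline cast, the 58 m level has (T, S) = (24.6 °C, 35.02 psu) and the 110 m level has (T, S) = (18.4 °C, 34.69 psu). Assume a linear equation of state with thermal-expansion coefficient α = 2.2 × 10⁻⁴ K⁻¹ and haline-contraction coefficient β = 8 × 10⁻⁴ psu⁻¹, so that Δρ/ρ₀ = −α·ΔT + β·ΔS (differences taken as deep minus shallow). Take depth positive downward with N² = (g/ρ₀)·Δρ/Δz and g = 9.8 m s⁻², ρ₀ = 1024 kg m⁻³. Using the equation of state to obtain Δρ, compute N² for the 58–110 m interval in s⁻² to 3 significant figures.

2.07 × 10⁻⁴ s⁻²

ΔT = -6.2 K, ΔS = -0.33 psu (deep − shallow).
Δρ/ρ₀ = −αΔT + βΔS = 1.364 × 10⁻³ − 2.64 × 10⁻⁴ = 1.10 × 10⁻³, so Δρ ≈ 1.126 kg m⁻³.
N² = (g/ρ₀)·Δρ/Δz = g·(Δρ/ρ₀)/Δz = 9.8 × 1.10 × 10⁻³ / 52 = 2.0731 × 10⁻⁴ s⁻² ≈ 2.07 × 10⁻⁴ s⁻².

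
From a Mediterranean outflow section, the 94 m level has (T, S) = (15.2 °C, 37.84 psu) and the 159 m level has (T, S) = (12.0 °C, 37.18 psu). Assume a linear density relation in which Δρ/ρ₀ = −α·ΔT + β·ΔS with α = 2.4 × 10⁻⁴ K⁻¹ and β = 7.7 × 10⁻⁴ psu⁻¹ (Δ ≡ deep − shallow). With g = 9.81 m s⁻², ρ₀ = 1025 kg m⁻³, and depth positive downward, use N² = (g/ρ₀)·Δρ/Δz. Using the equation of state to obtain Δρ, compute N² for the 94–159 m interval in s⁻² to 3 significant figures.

3.92 × 10⁻⁵ s⁻²

ΔT = -3.2 K, ΔS = -0.66 psu (deep − shallow).
Δρ/ρ₀ = −αΔT + βΔS = 7.68 × 10⁻⁴ − 5.082 × 10⁻⁴ = 2.598 × 10⁻⁴, so Δρ ≈ 0.2663 kg m⁻³.
N² = (g/ρ₀)·Δρ/Δz = g·(Δρ/ρ₀)/Δz = 9.81 × 2.598 × 10⁻⁴ / 65 = 3.9210 × 10⁻⁵ s⁻² ≈ 3.92 × 10⁻⁵ s⁻².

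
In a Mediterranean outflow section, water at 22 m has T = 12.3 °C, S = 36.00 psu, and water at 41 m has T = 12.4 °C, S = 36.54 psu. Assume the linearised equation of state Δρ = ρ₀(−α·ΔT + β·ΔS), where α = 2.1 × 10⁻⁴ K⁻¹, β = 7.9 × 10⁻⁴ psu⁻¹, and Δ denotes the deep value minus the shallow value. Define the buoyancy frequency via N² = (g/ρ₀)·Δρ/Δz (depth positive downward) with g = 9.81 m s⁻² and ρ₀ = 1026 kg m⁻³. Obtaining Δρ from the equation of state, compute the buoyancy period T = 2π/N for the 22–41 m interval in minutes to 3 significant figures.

ΔT = +0.1 K, ΔS = +0.54 psu (deep − shallow).
Δρ/ρ₀ = −αΔT + βΔS = -2.10 × 10⁻⁵ + 4.266 × 10⁻⁴ = 4.056 × 10⁻⁴, so Δρ ≈ 0.4161 kg m⁻³.
N² = (g/ρ₀)·Δρ/Δz = g·(Δρ/ρ₀)/Δz = 9.81 × 4.056 × 10⁻⁴ / 19 = 2.0942 × 10⁻⁴ s⁻².
N = √(2.0942 × 10⁻⁴) = 0.014471 rad s⁻¹ → T = 2π/N = 434.19 s = 7.2365 min ≈ 7.24 min.

7.24 min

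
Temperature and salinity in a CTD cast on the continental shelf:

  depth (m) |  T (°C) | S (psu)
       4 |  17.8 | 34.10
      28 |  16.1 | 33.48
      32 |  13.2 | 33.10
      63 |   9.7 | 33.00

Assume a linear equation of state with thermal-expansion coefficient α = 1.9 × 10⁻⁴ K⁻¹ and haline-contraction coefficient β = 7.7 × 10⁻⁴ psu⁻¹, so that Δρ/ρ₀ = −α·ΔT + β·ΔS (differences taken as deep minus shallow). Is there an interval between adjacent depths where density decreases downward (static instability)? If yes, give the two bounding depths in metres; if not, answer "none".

Evaluate Δρ/ρ₀ = −αΔT + βΔS across each adjacent pair:
  4–28 m: −αΔT+βΔS = −(1.9 × 10⁻⁴)(-1.7)+(7.7 × 10⁻⁴)(-0.62) = -1.5 × 10⁻⁴ → UNSTABLE
  28–32 m: −αΔT+βΔS = −(1.9 × 10⁻⁴)(-2.9)+(7.7 × 10⁻⁴)(-0.38) = 2.6 × 10⁻⁴ → stable
  32–63 m: −αΔT+βΔS = −(1.9 × 10⁻⁴)(-3.5)+(7.7 × 10⁻⁴)(-0.10) = 5.9 × 10⁻⁴ → stable
The 4–28 m interval has Δρ < 0: lighter water underlies denser water.

4–28 m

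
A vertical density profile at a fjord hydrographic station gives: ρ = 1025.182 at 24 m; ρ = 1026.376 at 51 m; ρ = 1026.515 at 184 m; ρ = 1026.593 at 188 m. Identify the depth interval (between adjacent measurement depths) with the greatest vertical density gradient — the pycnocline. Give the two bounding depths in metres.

Compute the density gradient over each adjacent pair:
  24–51 m: Δρ/Δz = 1.194/27 = 0.044 kg m⁻⁴
  51–184 m: Δρ/Δz = 0.139/133 = 1.0 × 10⁻³ kg m⁻⁴
  184–188 m: Δρ/Δz = 0.078/4 = 0.019 kg m⁻⁴
The largest gradient is in the 24–51 m interval — the pycnocline.

24–51 m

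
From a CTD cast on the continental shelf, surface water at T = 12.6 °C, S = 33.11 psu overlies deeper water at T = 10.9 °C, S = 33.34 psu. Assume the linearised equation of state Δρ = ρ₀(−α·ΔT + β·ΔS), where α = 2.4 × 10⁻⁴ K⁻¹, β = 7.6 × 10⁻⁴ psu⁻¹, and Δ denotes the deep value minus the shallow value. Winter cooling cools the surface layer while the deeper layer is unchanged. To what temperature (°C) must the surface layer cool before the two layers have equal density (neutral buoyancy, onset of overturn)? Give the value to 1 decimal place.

Neutral buoyancy requires Δρ = 0, i.e. −α(T_deep − T_surf′) + β(S_deep − S_surf) = 0.
T_surf′ = T_deep − (β/α)·ΔS = 10.9 − (7.6 × 10⁻⁴/2.4 × 10⁻⁴)·(+0.23) = 10.172 °C.
Cooling required: 12.6 − (10.172) = 2.428 °C.

10.2 °C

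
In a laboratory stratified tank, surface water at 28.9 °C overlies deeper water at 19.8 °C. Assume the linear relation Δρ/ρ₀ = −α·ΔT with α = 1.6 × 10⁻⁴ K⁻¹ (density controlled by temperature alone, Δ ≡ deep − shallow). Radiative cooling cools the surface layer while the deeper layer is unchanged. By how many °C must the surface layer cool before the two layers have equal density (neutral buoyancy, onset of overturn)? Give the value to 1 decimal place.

With temperature the only control, equal density requires T_surf′ = T_deep.
T_surf′ = 19.8 °C.
Cooling required: 28.9 − 19.8 = 9.1 °C.

9.1 °C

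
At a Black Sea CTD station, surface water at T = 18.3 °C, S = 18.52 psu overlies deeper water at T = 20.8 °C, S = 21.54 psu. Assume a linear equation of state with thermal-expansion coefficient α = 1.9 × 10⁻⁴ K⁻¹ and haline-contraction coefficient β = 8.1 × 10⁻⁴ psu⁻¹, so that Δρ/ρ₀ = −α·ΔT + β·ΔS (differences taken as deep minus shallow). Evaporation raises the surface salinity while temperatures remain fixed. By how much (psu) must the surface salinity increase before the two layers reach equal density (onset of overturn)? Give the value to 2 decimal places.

2.43 psu

Neutral buoyancy requires −α(T_deep − T_surf) + β(S_deep − S_surf′) = 0.
S_surf′ = S_deep − (α/β)·ΔT = 21.54 − (1.9 × 10⁻⁴/8.1 × 10⁻⁴)·(+2.5) = 20.9536 psu.
Increase required: 20.9536 − 18.52 = 2.4336 psu.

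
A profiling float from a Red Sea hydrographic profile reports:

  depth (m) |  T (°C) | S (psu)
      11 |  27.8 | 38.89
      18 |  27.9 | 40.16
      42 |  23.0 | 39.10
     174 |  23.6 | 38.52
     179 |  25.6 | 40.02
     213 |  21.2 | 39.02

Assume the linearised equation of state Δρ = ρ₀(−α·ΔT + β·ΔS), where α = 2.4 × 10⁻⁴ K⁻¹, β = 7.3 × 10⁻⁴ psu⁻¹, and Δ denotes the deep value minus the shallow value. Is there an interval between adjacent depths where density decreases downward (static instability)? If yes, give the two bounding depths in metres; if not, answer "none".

Evaluate Δρ/ρ₀ = −αΔT + βΔS across each adjacent pair:
  11–18 m: −αΔT+βΔS = −(2.4 × 10⁻⁴)(+0.1)+(7.3 × 10⁻⁴)(+1.27) = 9.0 × 10⁻⁴ → stable
  18–42 m: −αΔT+βΔS = −(2.4 × 10⁻⁴)(-4.9)+(7.3 × 10⁻⁴)(-1.06) = 4.0 × 10⁻⁴ → stable
  42–174 m: −αΔT+βΔS = −(2.4 × 10⁻⁴)(+0.6)+(7.3 × 10⁻⁴)(-0.58) = -5.7 × 10⁻⁴ → UNSTABLE
  174–179 m: −αΔT+βΔS = −(2.4 × 10⁻⁴)(+2.0)+(7.3 × 10⁻⁴)(+1.50) = 6.2 × 10⁻⁴ → stable
  179–213 m: −αΔT+βΔS = −(2.4 × 10⁻⁴)(-4.4)+(7.3 × 10⁻⁴)(-1.00) = 3.3 × 10⁻⁴ → stable
The 42–174 m interval has Δρ < 0: lighter water underlies denser water.

42–174 m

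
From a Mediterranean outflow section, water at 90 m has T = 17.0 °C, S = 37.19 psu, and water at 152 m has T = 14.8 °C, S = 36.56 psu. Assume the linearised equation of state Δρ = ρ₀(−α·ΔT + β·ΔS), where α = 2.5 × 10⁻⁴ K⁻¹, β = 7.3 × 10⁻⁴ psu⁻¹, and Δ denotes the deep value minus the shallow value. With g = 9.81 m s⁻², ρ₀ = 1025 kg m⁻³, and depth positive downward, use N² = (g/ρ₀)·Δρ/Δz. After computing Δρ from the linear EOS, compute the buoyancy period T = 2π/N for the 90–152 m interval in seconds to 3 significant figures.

1.66 × 10³ s

ΔT = -2.2 K, ΔS = -0.63 psu (deep − shallow).
Δρ/ρ₀ = −αΔT + βΔS = 5.50 × 10⁻⁴ − 4.599 × 10⁻⁴ = 9.01 × 10⁻⁵, so Δρ ≈ 0.09235 kg m⁻³.
N² = (g/ρ₀)·Δρ/Δz = g·(Δρ/ρ₀)/Δz = 9.81 × 9.01 × 10⁻⁵ / 62 = 1.4256 × 10⁻⁵ s⁻².
N = √(1.4256 × 10⁻⁵) = 3.7757 × 10⁻³ rad s⁻¹ → T = 2π/N = 1.6641 × 10³ s ≈ 1.66 × 10³ s.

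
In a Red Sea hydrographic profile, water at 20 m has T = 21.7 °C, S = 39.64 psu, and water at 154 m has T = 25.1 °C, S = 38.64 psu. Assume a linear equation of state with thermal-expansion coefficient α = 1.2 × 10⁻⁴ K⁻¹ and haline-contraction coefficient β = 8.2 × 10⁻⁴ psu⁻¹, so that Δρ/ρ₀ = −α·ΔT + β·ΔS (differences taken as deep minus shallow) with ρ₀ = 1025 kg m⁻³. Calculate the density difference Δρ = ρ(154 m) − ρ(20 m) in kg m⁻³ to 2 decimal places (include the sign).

ΔT = +3.4 K, ΔS = -1.00 psu (deep − shallow).
Δρ/ρ₀ = −(1.2 × 10⁻⁴)(+3.4) + (8.2 × 10⁻⁴)(-1.00) = -1.228 × 10⁻³.
Δρ = 1025 × (-1.228 × 10⁻³) = -1.26 kg m⁻³.
Negative Δρ: lighter below, statically unstable.

-1.26 kg m⁻³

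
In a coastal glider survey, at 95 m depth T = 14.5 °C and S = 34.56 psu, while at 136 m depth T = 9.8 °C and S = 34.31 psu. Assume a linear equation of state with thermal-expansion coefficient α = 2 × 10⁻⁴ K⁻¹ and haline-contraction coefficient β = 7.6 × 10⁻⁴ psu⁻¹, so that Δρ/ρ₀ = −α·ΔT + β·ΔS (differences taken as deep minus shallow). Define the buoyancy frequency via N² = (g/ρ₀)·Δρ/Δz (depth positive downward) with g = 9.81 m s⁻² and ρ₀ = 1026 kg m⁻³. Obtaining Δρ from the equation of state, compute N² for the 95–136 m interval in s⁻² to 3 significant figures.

ΔT = -4.7 K, ΔS = -0.25 psu (deep − shallow).
Δρ/ρ₀ = −αΔT + βΔS = 9.40 × 10⁻⁴ − 1.90 × 10⁻⁴ = 7.50 × 10⁻⁴, so Δρ ≈ 0.7695 kg m⁻³.
N² = (g/ρ₀)·Δρ/Δz = g·(Δρ/ρ₀)/Δz = 9.81 × 7.50 × 10⁻⁴ / 41 = 1.7945 × 10⁻⁴ s⁻² ≈ 1.79 × 10⁻⁴ s⁻².

1.79 × 10⁻⁴ s⁻²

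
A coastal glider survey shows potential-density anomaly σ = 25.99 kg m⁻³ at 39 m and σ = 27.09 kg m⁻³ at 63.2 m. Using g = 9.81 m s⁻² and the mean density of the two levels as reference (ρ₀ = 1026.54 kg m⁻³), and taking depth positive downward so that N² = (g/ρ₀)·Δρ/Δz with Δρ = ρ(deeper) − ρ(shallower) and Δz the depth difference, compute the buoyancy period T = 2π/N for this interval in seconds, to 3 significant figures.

301 s

Δρ = 1027.09 − 1025.99 = 1.10 kg m⁻³ over Δz = 63.2 − 39 = 24.2 m.
N² = (9.81/1026.54) × (1.10/24.2) = 4.3438 × 10⁻⁴ s⁻².
N = √(4.3438 × 10⁻⁴) = 0.020842 rad s⁻¹, so T = 2π/N = 301.47 s ≈ 301 s.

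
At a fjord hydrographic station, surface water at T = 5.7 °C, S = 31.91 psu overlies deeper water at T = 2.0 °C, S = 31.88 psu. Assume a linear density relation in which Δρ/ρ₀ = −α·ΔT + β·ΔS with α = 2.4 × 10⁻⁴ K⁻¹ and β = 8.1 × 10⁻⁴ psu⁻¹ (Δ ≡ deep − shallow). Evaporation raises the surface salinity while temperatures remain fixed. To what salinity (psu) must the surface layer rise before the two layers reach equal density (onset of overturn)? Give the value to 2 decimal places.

32.98 psu

Neutral buoyancy requires −α(T_deep − T_surf) + β(S_deep − S_surf′) = 0.
S_surf′ = S_deep − (α/β)·ΔT = 31.88 − (2.4 × 10⁻⁴/8.1 × 10⁻⁴)·(-3.7) = 32.9763 psu.
Increase required: 32.9763 − 31.91 = 1.0663 psu.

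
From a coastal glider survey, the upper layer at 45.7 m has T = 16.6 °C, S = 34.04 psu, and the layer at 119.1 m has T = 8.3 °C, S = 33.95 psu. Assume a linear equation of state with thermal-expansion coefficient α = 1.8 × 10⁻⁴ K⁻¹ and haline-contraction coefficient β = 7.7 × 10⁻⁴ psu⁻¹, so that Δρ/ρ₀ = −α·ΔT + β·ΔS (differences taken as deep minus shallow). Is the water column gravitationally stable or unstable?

stable

ΔT = 8.3 − 16.6 = -8.3 K and ΔS = 33.95 − 34.04 = -0.09 psu (deep − shallow).
−αΔT = 1.494 × 10⁻³; βΔS = -6.93 × 10⁻⁵; sum Δρ/ρ₀ = 1.4247 × 10⁻³.
Δρ/ρ₀ > 0, so Δρ > 0: deeper water is denser → statically stable.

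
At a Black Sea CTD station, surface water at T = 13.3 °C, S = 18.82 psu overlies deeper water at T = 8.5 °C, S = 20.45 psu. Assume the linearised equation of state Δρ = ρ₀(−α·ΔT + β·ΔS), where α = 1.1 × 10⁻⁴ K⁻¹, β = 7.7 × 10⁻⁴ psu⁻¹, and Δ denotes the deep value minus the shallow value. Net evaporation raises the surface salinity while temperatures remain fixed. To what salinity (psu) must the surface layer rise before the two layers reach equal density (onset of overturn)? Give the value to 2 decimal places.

21.14 psu

Neutral buoyancy requires −α(T_deep − T_surf) + β(S_deep − S_surf′) = 0.
S_surf′ = S_deep − (α/β)·ΔT = 20.45 − (1.1 × 10⁻⁴/7.7 × 10⁻⁴)·(-4.8) = 21.1357 psu.
Increase required: 21.1357 − 18.82 = 2.3157 psu.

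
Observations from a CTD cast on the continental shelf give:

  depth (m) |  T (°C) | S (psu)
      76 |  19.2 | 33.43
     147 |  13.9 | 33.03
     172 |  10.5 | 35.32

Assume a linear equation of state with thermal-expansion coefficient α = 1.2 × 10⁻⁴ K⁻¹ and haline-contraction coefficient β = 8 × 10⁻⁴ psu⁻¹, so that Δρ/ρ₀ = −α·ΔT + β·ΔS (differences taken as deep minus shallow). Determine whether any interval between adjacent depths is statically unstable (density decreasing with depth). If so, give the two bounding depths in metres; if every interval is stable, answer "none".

Evaluate Δρ/ρ₀ = −αΔT + βΔS across each adjacent pair:
  76–147 m: −αΔT+βΔS = −(1.2 × 10⁻⁴)(-5.3)+(8 × 10⁻⁴)(-0.40) = 3.2 × 10⁻⁴ → stable
  147–172 m: −αΔT+βΔS = −(1.2 × 10⁻⁴)(-3.4)+(8 × 10⁻⁴)(+2.29) = 2.2 × 10⁻³ → stable
Every interval has Δρ > 0: the column is stably stratified throughout.

none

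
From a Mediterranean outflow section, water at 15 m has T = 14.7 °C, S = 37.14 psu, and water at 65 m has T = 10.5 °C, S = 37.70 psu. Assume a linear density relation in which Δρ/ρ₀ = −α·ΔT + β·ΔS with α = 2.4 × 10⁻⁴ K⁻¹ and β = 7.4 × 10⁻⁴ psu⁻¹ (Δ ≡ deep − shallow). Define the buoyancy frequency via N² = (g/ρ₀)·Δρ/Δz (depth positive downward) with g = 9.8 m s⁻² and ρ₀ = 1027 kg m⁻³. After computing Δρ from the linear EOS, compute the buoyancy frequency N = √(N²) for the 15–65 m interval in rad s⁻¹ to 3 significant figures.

ΔT = -4.2 K, ΔS = +0.56 psu (deep − shallow).
Δρ/ρ₀ = −αΔT + βΔS = 1.008 × 10⁻³ + 4.144 × 10⁻⁴ = 1.4224 × 10⁻³, so Δρ ≈ 1.461 kg m⁻³.
N² = (g/ρ₀)·Δρ/Δz = g·(Δρ/ρ₀)/Δz = 9.8 × 1.4224 × 10⁻³ / 50 = 2.7879 × 10⁻⁴ s⁻².
N = √(2.7879 × 10⁻⁴) = 0.016697 rad s⁻¹ ≈ 0.0167 rad s⁻¹.

0.0167 rad s⁻¹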